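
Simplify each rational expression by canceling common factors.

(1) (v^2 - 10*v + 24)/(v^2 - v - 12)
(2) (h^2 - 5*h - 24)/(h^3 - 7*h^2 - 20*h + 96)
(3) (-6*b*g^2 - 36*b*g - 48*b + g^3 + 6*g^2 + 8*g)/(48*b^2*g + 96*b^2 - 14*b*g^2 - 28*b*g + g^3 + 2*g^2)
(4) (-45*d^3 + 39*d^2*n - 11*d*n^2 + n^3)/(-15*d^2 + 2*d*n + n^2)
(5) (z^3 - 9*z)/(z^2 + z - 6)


(1) = (v - 6)/(v + 3)
(2) = (h + 3)/(h^2 + h - 12)
(3) = (-g - 4)/(8*b - g)
(4) = (15*d^2 - 8*d*n + n^2)/(5*d + n)
(5) = (z^2 - 3*z)/(z - 2)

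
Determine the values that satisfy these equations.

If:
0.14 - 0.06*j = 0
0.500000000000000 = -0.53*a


Then:
a = -0.94
j = 2.33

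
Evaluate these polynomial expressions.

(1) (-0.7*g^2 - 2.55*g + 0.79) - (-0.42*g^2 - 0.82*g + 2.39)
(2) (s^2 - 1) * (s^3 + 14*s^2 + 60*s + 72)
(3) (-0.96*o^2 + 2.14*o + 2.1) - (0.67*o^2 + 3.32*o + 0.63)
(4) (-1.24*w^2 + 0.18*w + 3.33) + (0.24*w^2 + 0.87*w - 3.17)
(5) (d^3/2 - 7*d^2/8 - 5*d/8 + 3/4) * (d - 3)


(1) = -0.28*g^2 - 1.73*g - 1.6
(2) = s^5 + 14*s^4 + 59*s^3 + 58*s^2 - 60*s - 72
(3) = -1.63*o^2 - 1.18*o + 1.47
(4) = -1.0*w^2 + 1.05*w + 0.16
(5) = d^4/2 - 19*d^3/8 + 2*d^2 + 21*d/8 - 9/4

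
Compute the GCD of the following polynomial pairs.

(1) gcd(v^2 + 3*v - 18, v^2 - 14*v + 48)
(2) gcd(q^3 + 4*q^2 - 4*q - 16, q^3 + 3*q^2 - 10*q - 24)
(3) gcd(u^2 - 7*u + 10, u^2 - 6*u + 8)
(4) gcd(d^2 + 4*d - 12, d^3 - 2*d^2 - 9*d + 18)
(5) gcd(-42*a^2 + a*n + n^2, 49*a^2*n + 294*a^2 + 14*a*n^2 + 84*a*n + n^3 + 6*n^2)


(1) = 1
(2) = q^2 + 6*q + 8
(3) = u - 2
(4) = d - 2
(5) = 7*a + n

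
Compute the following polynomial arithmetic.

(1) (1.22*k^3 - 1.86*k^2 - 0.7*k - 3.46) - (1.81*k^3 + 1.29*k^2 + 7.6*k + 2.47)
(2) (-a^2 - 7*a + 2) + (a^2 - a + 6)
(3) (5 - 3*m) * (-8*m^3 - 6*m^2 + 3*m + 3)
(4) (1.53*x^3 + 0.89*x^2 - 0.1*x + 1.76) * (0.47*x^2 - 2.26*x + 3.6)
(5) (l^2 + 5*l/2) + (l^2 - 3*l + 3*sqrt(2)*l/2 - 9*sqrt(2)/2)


(1) = -0.59*k^3 - 3.15*k^2 - 8.3*k - 5.93
(2) = 8 - 8*a
(3) = 24*m^4 - 22*m^3 - 39*m^2 + 6*m + 15
(4) = 0.7191*x^5 - 3.0395*x^4 + 3.4496*x^3 + 4.2572*x^2 - 4.3376*x + 6.336
(5) = 2*l^2 - l/2 + 3*sqrt(2)*l/2 - 9*sqrt(2)/2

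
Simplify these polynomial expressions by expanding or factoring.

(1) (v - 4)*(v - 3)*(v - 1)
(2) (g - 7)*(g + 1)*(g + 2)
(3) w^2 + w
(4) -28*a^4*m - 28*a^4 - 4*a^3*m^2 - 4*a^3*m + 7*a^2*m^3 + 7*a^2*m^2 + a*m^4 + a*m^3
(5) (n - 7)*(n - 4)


(1) = v^3 - 8*v^2 + 19*v - 12
(2) = g^3 - 4*g^2 - 19*g - 14
(3) = w*(w + 1)
(4) = (-2*a + m)*(2*a + m)*(7*a + m)*(a*m + a)
(5) = n^2 - 11*n + 28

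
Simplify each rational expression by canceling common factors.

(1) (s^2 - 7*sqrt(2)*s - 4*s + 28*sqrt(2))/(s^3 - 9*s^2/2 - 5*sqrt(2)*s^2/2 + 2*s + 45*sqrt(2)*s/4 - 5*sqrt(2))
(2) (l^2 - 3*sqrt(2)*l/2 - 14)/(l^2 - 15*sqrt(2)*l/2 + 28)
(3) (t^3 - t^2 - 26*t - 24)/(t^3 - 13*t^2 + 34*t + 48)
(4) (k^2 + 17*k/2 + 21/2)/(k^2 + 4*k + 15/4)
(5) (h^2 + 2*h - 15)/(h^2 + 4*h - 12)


(1) = (4*s - 28*sqrt(2))/(4*s^2 + s*(-10*sqrt(2) - 2) + 5*sqrt(2))
(2) = (4*l + 8*sqrt(2))/(4*l - 16*sqrt(2))
(3) = (t + 4)/(t - 8)
(4) = (2*k + 14)/(2*k + 5)
(5) = (h^2 + 2*h - 15)/(h^2 + 4*h - 12)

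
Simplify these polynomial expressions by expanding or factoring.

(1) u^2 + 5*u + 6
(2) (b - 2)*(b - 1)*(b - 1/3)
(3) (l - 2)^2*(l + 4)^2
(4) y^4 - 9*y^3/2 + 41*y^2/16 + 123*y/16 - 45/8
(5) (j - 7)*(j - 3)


(1) = (u + 2)*(u + 3)
(2) = b^3 - 10*b^2/3 + 3*b - 2/3
(3) = l^4 + 4*l^3 - 12*l^2 - 32*l + 64
(4) = (y - 3)*(y - 2)*(y - 3/4)*(y + 5/4)
(5) = j^2 - 10*j + 21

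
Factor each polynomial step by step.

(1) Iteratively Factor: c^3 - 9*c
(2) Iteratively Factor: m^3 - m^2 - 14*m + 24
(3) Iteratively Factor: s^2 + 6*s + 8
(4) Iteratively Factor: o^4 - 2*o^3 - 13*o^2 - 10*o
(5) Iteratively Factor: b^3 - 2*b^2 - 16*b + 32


(1) = (c + 3)*(c^2 - 3*c) = (c - 3)*(c + 3)*(c)
(2) = (m + 4)*(m^2 - 5*m + 6) = (m - 3)*(m + 4)*(m - 2)
(3) = (s + 4)*(s + 2)
(4) = (o)*(o^3 - 2*o^2 - 13*o - 10) = o*(o + 1)*(o^2 - 3*o - 10) = o*(o - 5)*(o + 1)*(o + 2)
(5) = (b - 4)*(b^2 + 2*b - 8) = (b - 4)*(b + 4)*(b - 2)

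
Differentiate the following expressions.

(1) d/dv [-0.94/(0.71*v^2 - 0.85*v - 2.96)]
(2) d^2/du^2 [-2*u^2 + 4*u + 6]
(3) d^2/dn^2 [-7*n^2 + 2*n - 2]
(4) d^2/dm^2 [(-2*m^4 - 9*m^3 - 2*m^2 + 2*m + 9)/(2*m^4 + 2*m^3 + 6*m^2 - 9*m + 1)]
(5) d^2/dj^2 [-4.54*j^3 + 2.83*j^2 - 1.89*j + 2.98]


(1) = (1.3348*v - 0.799)/(-0.71*v^2 + 0.85*v + 2.96)^2
(2) = -4
(3) = -14
(4) = 2*(-28*m^9 + 48*m^8 + 132*m^7 - 654*m^6 + 486*m^5 + 894*m^4 - 3*m^3 + 621*m^2 - 1575*m + 691)/(8*m^12 + 24*m^11 + 96*m^10 + 44*m^9 + 84*m^8 - 516*m^7 + 138*m^6 - 522*m^5 + 1464*m^4 - 1047*m^3 + 261*m^2 - 27*m + 1)
(5) = 5.66 - 27.24*j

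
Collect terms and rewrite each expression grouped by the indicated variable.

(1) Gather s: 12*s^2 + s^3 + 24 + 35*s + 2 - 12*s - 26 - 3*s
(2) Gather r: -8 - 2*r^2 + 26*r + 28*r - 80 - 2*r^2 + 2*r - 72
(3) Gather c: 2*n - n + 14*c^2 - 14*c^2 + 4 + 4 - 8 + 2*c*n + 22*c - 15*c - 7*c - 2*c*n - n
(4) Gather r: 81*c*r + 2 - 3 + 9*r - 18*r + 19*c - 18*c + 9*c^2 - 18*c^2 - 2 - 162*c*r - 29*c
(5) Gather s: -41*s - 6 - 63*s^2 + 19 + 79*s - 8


(1) = s^3 + 12*s^2 + 20*s
(2) = -4*r^2 + 56*r - 160
(3) = 0
(4) = -9*c^2 - 28*c + r*(-81*c - 9) - 3
(5) = -63*s^2 + 38*s + 5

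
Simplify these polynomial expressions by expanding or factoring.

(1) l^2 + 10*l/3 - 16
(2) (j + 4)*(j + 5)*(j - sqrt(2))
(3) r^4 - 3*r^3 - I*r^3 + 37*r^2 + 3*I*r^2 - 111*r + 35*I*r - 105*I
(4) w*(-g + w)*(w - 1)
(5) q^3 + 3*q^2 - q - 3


(1) = (l - 8/3)*(l + 6)
(2) = j^3 - sqrt(2)*j^2 + 9*j^2 - 9*sqrt(2)*j + 20*j - 20*sqrt(2)
(3) = (r - 3)*(r - 7*I)*(r + I)*(r + 5*I)
(4) = -g*w^2 + g*w + w^3 - w^2
(5) = (q - 1)*(q + 1)*(q + 3)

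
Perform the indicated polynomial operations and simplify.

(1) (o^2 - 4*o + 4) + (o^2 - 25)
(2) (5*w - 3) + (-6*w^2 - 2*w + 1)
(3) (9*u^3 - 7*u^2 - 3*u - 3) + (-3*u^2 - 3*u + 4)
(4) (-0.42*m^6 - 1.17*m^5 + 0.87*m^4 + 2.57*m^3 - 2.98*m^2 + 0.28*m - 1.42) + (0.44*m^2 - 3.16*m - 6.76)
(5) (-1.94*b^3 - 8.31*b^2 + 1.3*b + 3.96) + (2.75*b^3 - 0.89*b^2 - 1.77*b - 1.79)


(1) = 2*o^2 - 4*o - 21
(2) = -6*w^2 + 3*w - 2
(3) = 9*u^3 - 10*u^2 - 6*u + 1
(4) = -0.42*m^6 - 1.17*m^5 + 0.87*m^4 + 2.57*m^3 - 2.54*m^2 - 2.88*m - 8.18
(5) = 0.81*b^3 - 9.2*b^2 - 0.47*b + 2.17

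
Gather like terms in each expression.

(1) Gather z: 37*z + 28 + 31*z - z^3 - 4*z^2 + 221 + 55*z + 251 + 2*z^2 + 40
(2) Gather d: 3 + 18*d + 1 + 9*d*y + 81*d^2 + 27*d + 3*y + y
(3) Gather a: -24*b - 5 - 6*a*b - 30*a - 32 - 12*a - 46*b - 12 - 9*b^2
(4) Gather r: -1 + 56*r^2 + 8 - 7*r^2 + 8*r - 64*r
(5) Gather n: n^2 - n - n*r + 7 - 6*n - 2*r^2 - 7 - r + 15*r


(1) = -z^3 - 2*z^2 + 123*z + 540
(2) = 81*d^2 + d*(9*y + 45) + 4*y + 4
(3) = a*(-6*b - 42) - 9*b^2 - 70*b - 49
(4) = 49*r^2 - 56*r + 7
(5) = n^2 + n*(-r - 7) - 2*r^2 + 14*r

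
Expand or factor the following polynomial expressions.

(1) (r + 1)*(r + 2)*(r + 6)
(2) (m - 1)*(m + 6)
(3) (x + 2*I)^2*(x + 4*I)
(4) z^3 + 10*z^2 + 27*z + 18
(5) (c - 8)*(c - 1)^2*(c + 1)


(1) = r^3 + 9*r^2 + 20*r + 12
(2) = m^2 + 5*m - 6
(3) = x^3 + 8*I*x^2 - 20*x - 16*I
(4) = (z + 1)*(z + 3)*(z + 6)
(5) = c^4 - 9*c^3 + 7*c^2 + 9*c - 8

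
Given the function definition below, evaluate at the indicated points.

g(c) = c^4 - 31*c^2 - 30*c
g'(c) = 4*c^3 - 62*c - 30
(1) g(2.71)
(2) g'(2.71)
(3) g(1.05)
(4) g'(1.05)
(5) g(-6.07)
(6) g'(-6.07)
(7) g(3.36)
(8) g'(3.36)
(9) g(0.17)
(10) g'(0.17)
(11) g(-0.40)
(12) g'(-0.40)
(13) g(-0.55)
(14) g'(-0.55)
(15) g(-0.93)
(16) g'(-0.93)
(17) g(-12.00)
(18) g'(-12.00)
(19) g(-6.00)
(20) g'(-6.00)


(1) = -255.03
(2) = -118.41
(3) = -64.46
(4) = -90.47
(5) = 397.45
(6) = -548.25
(7) = -323.32
(8) = -86.59
(9) = -6.00
(10) = -40.52
(11) = 7.07
(12) = -5.46
(13) = 7.21
(14) = 3.43
(15) = 1.84
(16) = 24.44
(17) = 16632.00
(18) = -6198.00
(19) = 360.00
(20) = -522.00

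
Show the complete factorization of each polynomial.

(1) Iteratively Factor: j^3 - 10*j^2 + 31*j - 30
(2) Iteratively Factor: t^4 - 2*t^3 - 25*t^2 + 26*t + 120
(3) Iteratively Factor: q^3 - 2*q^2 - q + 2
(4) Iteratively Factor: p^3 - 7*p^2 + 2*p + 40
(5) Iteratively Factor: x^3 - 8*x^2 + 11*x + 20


(1) = (j - 5)*(j^2 - 5*j + 6) = (j - 5)*(j - 3)*(j - 2)
(2) = (t + 2)*(t^3 - 4*t^2 - 17*t + 60) = (t - 3)*(t + 2)*(t^2 - t - 20) = (t - 5)*(t - 3)*(t + 2)*(t + 4)
(3) = (q + 1)*(q^2 - 3*q + 2) = (q - 1)*(q + 1)*(q - 2)
(4) = (p - 4)*(p^2 - 3*p - 10) = (p - 4)*(p + 2)*(p - 5)
(5) = (x + 1)*(x^2 - 9*x + 20) = (x - 5)*(x + 1)*(x - 4)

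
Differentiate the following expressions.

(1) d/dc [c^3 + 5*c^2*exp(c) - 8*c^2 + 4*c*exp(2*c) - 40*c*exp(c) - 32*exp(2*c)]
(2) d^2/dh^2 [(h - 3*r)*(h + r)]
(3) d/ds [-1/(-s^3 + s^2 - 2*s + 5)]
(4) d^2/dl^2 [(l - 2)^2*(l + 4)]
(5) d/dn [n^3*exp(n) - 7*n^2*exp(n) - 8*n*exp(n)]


(1) = 5*c^2*exp(c) + 3*c^2 + 8*c*exp(2*c) - 30*c*exp(c) - 16*c - 60*exp(2*c) - 40*exp(c)
(2) = 2
(3) = (-3*s^2 + 2*s - 2)/(s^3 - s^2 + 2*s - 5)^2
(4) = 6*l
(5) = (n^3 - 4*n^2 - 22*n - 8)*exp(n)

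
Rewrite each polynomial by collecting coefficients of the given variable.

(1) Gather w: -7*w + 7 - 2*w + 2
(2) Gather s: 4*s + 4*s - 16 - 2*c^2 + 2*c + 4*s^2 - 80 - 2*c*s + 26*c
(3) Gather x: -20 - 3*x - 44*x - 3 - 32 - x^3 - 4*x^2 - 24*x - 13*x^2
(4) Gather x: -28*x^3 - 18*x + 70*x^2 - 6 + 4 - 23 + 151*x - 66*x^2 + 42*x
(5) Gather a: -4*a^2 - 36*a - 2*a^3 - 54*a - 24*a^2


(1) = 9 - 9*w
(2) = -2*c^2 + 28*c + 4*s^2 + s*(8 - 2*c) - 96
(3) = -x^3 - 17*x^2 - 71*x - 55
(4) = -28*x^3 + 4*x^2 + 175*x - 25
(5) = -2*a^3 - 28*a^2 - 90*a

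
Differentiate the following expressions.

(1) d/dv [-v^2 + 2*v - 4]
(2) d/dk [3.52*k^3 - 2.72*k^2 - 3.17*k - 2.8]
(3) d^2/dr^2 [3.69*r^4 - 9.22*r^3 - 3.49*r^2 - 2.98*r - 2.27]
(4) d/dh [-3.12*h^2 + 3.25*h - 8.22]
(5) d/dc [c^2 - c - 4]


(1) = 2 - 2*v
(2) = 10.56*k^2 - 5.44*k - 3.17
(3) = 44.28*r^2 - 55.32*r - 6.98
(4) = 3.25 - 6.24*h
(5) = 2*c - 1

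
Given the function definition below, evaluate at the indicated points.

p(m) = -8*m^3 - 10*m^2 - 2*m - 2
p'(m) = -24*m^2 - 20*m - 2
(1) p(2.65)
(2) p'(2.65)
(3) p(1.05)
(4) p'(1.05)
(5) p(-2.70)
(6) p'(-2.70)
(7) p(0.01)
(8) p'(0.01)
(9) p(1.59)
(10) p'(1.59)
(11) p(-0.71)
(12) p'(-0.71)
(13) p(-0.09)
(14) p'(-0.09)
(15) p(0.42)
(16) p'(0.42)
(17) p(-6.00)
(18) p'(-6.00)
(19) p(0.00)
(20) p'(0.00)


(1) = -226.40
(2) = -223.54
(3) = -24.39
(4) = -49.46
(5) = 87.96
(6) = -122.96
(7) = -2.02
(8) = -2.20
(9) = -62.62
(10) = -94.47
(11) = -2.76
(12) = 0.10
(13) = -1.90
(14) = -0.39
(15) = -5.20
(16) = -14.63
(17) = 1378.00
(18) = -746.00
(19) = -2.00
(20) = -2.00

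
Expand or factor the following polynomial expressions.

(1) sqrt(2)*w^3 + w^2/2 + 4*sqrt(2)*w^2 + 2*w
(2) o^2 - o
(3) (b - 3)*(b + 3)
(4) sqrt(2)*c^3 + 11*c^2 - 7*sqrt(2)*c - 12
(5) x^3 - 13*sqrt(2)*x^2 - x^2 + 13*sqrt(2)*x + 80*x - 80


(1) = w*(w + 4)*(sqrt(2)*w + 1/2)
(2) = o*(o - 1)
(3) = b^2 - 9
(4) = (c - sqrt(2))*(c + 6*sqrt(2))*(sqrt(2)*c + 1)
(5) = (x - 1)*(x - 8*sqrt(2))*(x - 5*sqrt(2))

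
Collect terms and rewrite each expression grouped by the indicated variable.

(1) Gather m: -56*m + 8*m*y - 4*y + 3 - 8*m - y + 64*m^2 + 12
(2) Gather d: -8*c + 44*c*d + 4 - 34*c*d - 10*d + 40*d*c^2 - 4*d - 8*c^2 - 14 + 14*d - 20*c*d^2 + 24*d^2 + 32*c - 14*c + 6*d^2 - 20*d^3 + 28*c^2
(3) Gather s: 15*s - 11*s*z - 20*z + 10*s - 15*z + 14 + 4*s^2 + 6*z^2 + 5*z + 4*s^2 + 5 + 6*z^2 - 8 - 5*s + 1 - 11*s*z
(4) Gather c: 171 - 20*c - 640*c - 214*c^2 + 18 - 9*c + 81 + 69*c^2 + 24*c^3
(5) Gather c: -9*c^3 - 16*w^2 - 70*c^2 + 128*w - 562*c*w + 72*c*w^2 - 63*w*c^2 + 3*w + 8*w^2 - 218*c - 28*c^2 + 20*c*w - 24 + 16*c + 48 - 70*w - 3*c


(1) = 64*m^2 + m*(8*y - 64) - 5*y + 15
(2) = 20*c^2 + 10*c - 20*d^3 + d^2*(30 - 20*c) + d*(40*c^2 + 10*c) - 10
(3) = 8*s^2 + s*(20 - 22*z) + 12*z^2 - 30*z + 12
(4) = 24*c^3 - 145*c^2 - 669*c + 270
(5) = -9*c^3 + c^2*(-63*w - 98) + c*(72*w^2 - 542*w - 205) - 8*w^2 + 61*w + 24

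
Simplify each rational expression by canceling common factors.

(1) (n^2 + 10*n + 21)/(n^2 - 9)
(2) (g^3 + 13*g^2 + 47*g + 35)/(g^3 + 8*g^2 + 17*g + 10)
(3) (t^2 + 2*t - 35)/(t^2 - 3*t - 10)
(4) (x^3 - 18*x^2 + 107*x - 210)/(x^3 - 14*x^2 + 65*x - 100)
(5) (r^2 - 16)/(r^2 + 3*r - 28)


(1) = (n + 7)/(n - 3)
(2) = (g + 7)/(g + 2)
(3) = (t + 7)/(t + 2)
(4) = (x^2 - 13*x + 42)/(x^2 - 9*x + 20)
(5) = (r + 4)/(r + 7)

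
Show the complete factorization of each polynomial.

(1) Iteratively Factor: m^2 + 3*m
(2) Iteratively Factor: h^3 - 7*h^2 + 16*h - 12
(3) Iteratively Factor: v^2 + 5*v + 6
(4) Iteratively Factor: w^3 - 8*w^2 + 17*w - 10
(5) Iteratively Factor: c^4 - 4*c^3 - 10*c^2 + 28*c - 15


(1) = (m)*(m + 3)
(2) = (h - 3)*(h^2 - 4*h + 4) = (h - 3)*(h - 2)*(h - 2)
(3) = (v + 3)*(v + 2)
(4) = (w - 2)*(w^2 - 6*w + 5) = (w - 2)*(w - 1)*(w - 5)
(5) = (c - 5)*(c^3 + c^2 - 5*c + 3) = (c - 5)*(c - 1)*(c^2 + 2*c - 3) = (c - 5)*(c - 1)^2*(c + 3)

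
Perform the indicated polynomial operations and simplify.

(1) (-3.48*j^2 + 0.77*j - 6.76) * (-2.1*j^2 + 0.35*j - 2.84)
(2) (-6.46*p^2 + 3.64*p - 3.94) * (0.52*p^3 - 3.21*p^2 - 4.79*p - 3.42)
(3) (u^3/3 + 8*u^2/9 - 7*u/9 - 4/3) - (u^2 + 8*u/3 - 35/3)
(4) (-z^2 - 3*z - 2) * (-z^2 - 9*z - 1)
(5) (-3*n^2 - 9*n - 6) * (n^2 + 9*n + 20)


(1) = 7.308*j^4 - 2.835*j^3 + 24.3487*j^2 - 4.5528*j + 19.1984
(2) = -3.3592*p^5 + 22.6294*p^4 + 17.2102*p^3 + 17.305*p^2 + 6.4238*p + 13.4748
(3) = u^3/3 - u^2/9 - 31*u/9 + 31/3
(4) = z^4 + 12*z^3 + 30*z^2 + 21*z + 2
(5) = -3*n^4 - 36*n^3 - 147*n^2 - 234*n - 120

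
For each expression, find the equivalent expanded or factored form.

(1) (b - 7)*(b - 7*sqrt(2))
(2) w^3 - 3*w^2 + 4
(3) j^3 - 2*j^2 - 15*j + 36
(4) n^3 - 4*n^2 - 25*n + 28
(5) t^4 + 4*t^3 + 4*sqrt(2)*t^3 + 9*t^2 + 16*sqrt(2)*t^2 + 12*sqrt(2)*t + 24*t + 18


(1) = b^2 - 7*sqrt(2)*b - 7*b + 49*sqrt(2)
(2) = (w - 2)^2*(w + 1)
(3) = (j - 3)^2*(j + 4)
(4) = (n - 7)*(n - 1)*(n + 4)
(5) = (t + 1)*(t + 3)*(t + sqrt(2))*(t + 3*sqrt(2))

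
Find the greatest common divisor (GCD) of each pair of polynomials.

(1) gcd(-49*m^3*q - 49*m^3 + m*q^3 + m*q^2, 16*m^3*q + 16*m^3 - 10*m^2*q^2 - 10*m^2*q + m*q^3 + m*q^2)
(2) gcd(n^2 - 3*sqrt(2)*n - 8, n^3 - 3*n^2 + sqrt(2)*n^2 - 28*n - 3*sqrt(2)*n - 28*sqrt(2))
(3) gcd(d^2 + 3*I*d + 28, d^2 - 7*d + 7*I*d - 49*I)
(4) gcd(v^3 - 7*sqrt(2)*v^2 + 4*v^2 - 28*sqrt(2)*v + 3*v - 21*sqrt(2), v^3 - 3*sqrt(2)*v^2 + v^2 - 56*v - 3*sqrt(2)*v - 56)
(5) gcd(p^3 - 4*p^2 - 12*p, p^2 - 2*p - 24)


(1) = m*q + m
(2) = gcd((n - 4*sqrt(2))*(n + sqrt(2)), (n - 7)*(n + 4)*(n + sqrt(2))) = n + sqrt(2)
(3) = d + 7*I
(4) = gcd((v + 1)*(v + 3)*(v - 7*sqrt(2)), (v + 1)*(v - 7*sqrt(2))*(v + 4*sqrt(2))) = v^2 + v*(1 - 7*sqrt(2)) - 7*sqrt(2)
(5) = gcd(p*(p - 6)*(p + 2), (p - 6)*(p + 4)) = p - 6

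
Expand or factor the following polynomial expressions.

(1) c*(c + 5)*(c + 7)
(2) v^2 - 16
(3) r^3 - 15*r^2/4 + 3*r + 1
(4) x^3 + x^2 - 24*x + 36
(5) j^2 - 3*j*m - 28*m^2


(1) = c^3 + 12*c^2 + 35*c
(2) = (v - 4)*(v + 4)
(3) = (r - 2)^2*(r + 1/4)
(4) = (x - 3)*(x - 2)*(x + 6)
(5) = (j - 7*m)*(j + 4*m)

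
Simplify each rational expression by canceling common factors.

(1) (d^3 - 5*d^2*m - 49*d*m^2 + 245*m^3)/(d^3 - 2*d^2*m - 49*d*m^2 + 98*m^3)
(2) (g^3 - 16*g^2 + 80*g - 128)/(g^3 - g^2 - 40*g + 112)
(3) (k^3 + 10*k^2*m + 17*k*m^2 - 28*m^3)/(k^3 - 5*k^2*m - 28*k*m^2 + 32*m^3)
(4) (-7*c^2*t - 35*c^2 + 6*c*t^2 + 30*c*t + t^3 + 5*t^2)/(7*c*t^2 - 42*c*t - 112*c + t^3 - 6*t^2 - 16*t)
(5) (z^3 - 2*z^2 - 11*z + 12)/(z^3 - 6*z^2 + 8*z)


(1) = (d - 5*m)/(d - 2*m)
(2) = (g - 8)/(g + 7)
(3) = (k + 7*m)/(k - 8*m)
(4) = (-c*t - 5*c + t^2 + 5*t)/(t^2 - 6*t - 16)
(5) = (z^2 + 2*z - 3)/(z^2 - 2*z)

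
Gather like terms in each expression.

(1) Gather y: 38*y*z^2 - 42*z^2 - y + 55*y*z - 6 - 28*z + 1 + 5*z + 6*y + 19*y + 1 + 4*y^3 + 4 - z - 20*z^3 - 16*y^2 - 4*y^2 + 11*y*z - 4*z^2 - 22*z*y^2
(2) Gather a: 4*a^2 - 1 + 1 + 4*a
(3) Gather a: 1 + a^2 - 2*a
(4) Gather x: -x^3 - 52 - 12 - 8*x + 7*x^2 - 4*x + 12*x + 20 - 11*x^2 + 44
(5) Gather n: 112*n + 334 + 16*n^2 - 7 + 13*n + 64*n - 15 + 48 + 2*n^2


(1) = 4*y^3 + y^2*(-22*z - 20) + y*(38*z^2 + 66*z + 24) - 20*z^3 - 46*z^2 - 24*z
(2) = 4*a^2 + 4*a
(3) = a^2 - 2*a + 1
(4) = -x^3 - 4*x^2
(5) = 18*n^2 + 189*n + 360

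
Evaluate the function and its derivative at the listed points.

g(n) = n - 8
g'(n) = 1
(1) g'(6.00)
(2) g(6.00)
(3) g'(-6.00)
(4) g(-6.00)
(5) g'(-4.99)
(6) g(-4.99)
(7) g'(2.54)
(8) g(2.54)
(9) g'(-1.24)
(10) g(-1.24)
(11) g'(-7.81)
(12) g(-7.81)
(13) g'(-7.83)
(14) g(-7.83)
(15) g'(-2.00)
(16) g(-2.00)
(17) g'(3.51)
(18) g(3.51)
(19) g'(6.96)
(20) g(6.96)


(1) = 1.00
(2) = -2.00
(3) = 1.00
(4) = -14.00
(5) = 1.00
(6) = -12.99
(7) = 1.00
(8) = -5.46
(9) = 1.00
(10) = -9.24
(11) = 1.00
(12) = -15.81
(13) = 1.00
(14) = -15.83
(15) = 1.00
(16) = -10.00
(17) = 1.00
(18) = -4.49
(19) = 1.00
(20) = -1.04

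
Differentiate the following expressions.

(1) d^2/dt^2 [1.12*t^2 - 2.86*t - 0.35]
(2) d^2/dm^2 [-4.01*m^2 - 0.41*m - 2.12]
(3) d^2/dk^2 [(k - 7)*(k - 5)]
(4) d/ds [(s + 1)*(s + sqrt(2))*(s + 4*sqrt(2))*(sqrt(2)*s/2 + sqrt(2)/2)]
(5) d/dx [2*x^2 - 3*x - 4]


(1) = 2.24000000000000
(2) = -8.02000000000000
(3) = 2
(4) = 2*sqrt(2)*s^3 + 3*sqrt(2)*s^2 + 15*s^2 + 9*sqrt(2)*s + 20*s + 5 + 8*sqrt(2)
(5) = 4*x - 3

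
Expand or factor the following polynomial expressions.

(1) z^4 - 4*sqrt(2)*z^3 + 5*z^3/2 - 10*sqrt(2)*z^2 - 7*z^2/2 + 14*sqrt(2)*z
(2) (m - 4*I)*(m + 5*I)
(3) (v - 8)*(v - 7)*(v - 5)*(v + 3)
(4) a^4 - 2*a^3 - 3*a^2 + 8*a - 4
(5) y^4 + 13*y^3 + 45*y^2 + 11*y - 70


(1) = z*(z - 1)*(z + 7/2)*(z - 4*sqrt(2))
(2) = m^2 + I*m + 20
(3) = v^4 - 17*v^3 + 71*v^2 + 113*v - 840
(4) = (a - 2)*(a - 1)^2*(a + 2)
(5) = (y - 1)*(y + 2)*(y + 5)*(y + 7)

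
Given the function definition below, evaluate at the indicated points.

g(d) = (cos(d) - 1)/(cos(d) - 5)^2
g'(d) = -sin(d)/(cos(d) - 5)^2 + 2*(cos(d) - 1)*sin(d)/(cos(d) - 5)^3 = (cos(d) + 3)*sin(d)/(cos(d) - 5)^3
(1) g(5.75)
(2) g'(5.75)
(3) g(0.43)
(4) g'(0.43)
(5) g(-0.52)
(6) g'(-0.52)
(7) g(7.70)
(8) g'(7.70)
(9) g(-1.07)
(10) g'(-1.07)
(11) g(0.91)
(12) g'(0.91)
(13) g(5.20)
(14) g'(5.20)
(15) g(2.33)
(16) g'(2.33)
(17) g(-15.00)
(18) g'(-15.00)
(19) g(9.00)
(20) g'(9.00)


(1) = -0.01
(2) = 0.03
(3) = -0.01
(4) = -0.02
(5) = -0.01
(6) = 0.03
(7) = -0.04
(8) = -0.03
(9) = -0.03
(10) = 0.03
(11) = -0.02
(12) = -0.03
(13) = -0.03
(14) = 0.03
(15) = -0.05
(16) = -0.01
(17) = -0.05
(18) = 0.01
(19) = -0.05
(20) = -0.00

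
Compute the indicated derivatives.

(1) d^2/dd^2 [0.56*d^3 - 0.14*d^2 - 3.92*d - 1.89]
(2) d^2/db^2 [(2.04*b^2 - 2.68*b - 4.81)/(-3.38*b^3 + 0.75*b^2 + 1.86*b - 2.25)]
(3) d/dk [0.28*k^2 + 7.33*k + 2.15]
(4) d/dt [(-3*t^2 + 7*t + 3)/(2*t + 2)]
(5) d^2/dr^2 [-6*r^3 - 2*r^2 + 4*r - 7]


(1) = 3.36*d - 0.28
(2) = (-46.611552*b^6 + 183.704352*b^5 + 541.703136*b^4 + 64.509048*b^3 - 430.435098*b^2 - 152.0856*b + 51.291702)/(38.614472*b^9 - 25.7049*b^8 - 58.044402*b^7 + 104.983425*b^6 - 2.280906*b^5 - 88.859025*b^4 + 63.731394*b^3 + 11.961675*b^2 - 28.24875*b + 11.390625)
(3) = 0.56*k + 7.33
(4) = (-3*t^2 - 6*t + 4)/(2*(t^2 + 2*t + 1))
(5) = -36*r - 4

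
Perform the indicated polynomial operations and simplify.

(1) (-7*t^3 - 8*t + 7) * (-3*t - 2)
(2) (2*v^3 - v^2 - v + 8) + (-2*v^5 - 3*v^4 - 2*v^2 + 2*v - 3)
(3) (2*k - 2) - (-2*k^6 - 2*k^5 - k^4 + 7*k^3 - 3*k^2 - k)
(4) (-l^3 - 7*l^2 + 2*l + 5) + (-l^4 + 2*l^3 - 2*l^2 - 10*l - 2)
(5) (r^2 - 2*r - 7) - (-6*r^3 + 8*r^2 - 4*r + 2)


(1) = 21*t^4 + 14*t^3 + 24*t^2 - 5*t - 14
(2) = -2*v^5 - 3*v^4 + 2*v^3 - 3*v^2 + v + 5
(3) = 2*k^6 + 2*k^5 + k^4 - 7*k^3 + 3*k^2 + 3*k - 2
(4) = -l^4 + l^3 - 9*l^2 - 8*l + 3
(5) = 6*r^3 - 7*r^2 + 2*r - 9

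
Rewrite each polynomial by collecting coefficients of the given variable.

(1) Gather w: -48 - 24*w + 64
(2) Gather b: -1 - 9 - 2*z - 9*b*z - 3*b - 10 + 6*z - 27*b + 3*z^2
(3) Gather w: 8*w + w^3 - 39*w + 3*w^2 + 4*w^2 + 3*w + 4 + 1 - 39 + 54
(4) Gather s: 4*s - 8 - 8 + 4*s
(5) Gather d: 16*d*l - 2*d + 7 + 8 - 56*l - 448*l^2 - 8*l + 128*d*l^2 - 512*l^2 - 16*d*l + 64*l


(1) = 16 - 24*w
(2) = b*(-9*z - 30) + 3*z^2 + 4*z - 20
(3) = w^3 + 7*w^2 - 28*w + 20
(4) = 8*s - 16
(5) = d*(128*l^2 - 2) - 960*l^2 + 15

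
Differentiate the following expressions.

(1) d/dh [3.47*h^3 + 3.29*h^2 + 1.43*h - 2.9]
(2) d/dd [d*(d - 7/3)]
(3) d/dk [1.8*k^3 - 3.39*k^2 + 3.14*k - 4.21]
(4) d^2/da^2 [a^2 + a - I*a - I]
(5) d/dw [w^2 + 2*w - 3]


(1) = 10.41*h^2 + 6.58*h + 1.43
(2) = 2*d - 7/3
(3) = 5.4*k^2 - 6.78*k + 3.14
(4) = 2
(5) = 2*w + 2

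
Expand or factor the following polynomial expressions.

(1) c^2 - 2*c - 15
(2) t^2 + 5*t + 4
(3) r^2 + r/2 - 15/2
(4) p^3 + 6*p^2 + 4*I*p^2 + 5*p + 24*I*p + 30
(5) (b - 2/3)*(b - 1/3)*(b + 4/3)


(1) = (c - 5)*(c + 3)
(2) = (t + 1)*(t + 4)
(3) = (r - 5/2)*(r + 3)
(4) = (p + 6)*(p - I)*(p + 5*I)
(5) = b^3 + b^2/3 - 10*b/9 + 8/27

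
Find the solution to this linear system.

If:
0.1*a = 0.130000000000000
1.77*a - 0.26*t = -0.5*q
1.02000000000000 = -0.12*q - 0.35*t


Then:
a = 1.30
q = -5.19
t = -1.13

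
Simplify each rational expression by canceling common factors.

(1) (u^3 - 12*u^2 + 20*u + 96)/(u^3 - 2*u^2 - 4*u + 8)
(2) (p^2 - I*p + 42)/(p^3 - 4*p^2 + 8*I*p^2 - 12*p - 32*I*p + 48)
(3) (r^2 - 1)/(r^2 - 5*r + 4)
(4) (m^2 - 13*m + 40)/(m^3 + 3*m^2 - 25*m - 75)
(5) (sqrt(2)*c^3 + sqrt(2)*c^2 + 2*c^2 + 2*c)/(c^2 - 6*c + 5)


(1) = (u^2 - 14*u + 48)/(u^2 - 4*u + 4)
(2) = (p - 7*I)/(p^2 + p*(-4 + 2*I) - 8*I)
(3) = (r + 1)/(r - 4)
(4) = (m - 8)/(m^2 + 8*m + 15)
(5) = (sqrt(2)*c^3 + c^2*(sqrt(2) + 2) + 2*c)/(c^2 - 6*c + 5)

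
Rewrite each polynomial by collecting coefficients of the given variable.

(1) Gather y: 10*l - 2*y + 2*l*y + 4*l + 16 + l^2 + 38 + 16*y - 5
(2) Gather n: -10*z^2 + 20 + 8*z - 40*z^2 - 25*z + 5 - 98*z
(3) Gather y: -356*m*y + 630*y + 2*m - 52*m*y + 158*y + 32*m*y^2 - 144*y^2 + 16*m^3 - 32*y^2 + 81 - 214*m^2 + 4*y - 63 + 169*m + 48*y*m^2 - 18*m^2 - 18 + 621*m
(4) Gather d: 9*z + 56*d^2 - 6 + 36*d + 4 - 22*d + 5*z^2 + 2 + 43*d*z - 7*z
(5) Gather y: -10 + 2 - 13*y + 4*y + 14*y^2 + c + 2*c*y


(1) = l^2 + 14*l + y*(2*l + 14) + 49
(2) = -50*z^2 - 115*z + 25
(3) = 16*m^3 - 232*m^2 + 792*m + y^2*(32*m - 176) + y*(48*m^2 - 408*m + 792)
(4) = 56*d^2 + d*(43*z + 14) + 5*z^2 + 2*z
(5) = c + 14*y^2 + y*(2*c - 9) - 8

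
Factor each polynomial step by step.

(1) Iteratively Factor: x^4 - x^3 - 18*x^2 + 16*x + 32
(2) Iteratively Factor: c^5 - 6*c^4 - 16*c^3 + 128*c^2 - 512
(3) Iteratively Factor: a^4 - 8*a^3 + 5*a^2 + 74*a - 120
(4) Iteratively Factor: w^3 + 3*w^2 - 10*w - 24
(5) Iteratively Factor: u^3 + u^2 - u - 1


(1) = (x - 4)*(x^3 + 3*x^2 - 6*x - 8) = (x - 4)*(x + 4)*(x^2 - x - 2) = (x - 4)*(x - 2)*(x + 4)*(x + 1)
(2) = (c - 4)*(c^4 - 2*c^3 - 24*c^2 + 32*c + 128) = (c - 4)*(c + 2)*(c^3 - 4*c^2 - 16*c + 64) = (c - 4)*(c + 2)*(c + 4)*(c^2 - 8*c + 16) = (c - 4)^2*(c + 2)*(c + 4)*(c - 4)
(3) = (a + 3)*(a^3 - 11*a^2 + 38*a - 40) = (a - 5)*(a + 3)*(a^2 - 6*a + 8) = (a - 5)*(a - 2)*(a + 3)*(a - 4)
(4) = (w + 2)*(w^2 + w - 12) = (w + 2)*(w + 4)*(w - 3)
(5) = (u + 1)*(u^2 - 1) = (u + 1)^2*(u - 1)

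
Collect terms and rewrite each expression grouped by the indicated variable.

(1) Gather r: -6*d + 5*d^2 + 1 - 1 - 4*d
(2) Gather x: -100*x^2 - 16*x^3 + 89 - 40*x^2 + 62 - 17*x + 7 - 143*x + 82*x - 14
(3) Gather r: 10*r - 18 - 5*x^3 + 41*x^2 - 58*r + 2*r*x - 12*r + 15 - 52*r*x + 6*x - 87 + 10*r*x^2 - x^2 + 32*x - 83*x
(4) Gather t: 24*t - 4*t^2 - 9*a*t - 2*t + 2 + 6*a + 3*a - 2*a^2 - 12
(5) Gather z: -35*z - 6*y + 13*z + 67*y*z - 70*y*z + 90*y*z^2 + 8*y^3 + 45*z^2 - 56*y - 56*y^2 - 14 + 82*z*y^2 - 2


(1) = 5*d^2 - 10*d
(2) = -16*x^3 - 140*x^2 - 78*x + 144
(3) = r*(10*x^2 - 50*x - 60) - 5*x^3 + 40*x^2 - 45*x - 90
(4) = -2*a^2 + 9*a - 4*t^2 + t*(22 - 9*a) - 10
(5) = 8*y^3 - 56*y^2 - 62*y + z^2*(90*y + 45) + z*(82*y^2 - 3*y - 22) - 16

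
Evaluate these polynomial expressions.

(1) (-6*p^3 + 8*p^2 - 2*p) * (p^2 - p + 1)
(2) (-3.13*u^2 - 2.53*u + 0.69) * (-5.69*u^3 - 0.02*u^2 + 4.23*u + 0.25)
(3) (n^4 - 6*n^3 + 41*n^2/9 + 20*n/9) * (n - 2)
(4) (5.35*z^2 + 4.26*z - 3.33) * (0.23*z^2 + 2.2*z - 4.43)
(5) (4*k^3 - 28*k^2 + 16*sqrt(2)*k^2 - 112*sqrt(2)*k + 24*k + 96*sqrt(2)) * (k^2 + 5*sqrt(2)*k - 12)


(1) = -6*p^5 + 14*p^4 - 16*p^3 + 10*p^2 - 2*p
(2) = 17.8097*u^5 + 14.4583*u^4 - 17.1154*u^3 - 11.4982*u^2 + 2.2862*u + 0.1725
(3) = n^5 - 8*n^4 + 149*n^3/9 - 62*n^2/9 - 40*n/9
(4) = 1.2305*z^4 + 12.7498*z^3 - 15.0944*z^2 - 26.1978*z + 14.7519
(5) = 4*k^5 - 28*k^4 + 36*sqrt(2)*k^4 - 252*sqrt(2)*k^3 + 136*k^3 - 784*k^2 + 24*sqrt(2)*k^2 + 672*k + 1344*sqrt(2)*k - 1152*sqrt(2)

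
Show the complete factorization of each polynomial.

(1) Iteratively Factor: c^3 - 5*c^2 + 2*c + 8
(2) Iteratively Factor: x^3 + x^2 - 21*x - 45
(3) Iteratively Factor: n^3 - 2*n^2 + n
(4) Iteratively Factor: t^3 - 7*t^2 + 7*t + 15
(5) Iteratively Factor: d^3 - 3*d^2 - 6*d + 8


(1) = (c + 1)*(c^2 - 6*c + 8) = (c - 2)*(c + 1)*(c - 4)
(2) = (x - 5)*(x^2 + 6*x + 9) = (x - 5)*(x + 3)*(x + 3)
(3) = (n)*(n^2 - 2*n + 1) = n*(n - 1)*(n - 1)
(4) = (t - 3)*(t^2 - 4*t - 5) = (t - 5)*(t - 3)*(t + 1)
(5) = (d - 4)*(d^2 + d - 2) = (d - 4)*(d - 1)*(d + 2)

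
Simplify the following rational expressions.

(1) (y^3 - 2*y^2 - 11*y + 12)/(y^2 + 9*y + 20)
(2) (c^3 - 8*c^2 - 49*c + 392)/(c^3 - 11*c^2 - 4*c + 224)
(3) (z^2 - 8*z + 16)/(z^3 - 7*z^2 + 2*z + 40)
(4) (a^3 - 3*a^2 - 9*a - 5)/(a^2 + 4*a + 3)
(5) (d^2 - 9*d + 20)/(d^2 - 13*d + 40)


(1) = (y^3 - 2*y^2 - 11*y + 12)/(y^2 + 9*y + 20)
(2) = (c + 7)/(c + 4)
(3) = (z - 4)/(z^2 - 3*z - 10)
(4) = (a^2 - 4*a - 5)/(a + 3)
(5) = (d - 4)/(d - 8)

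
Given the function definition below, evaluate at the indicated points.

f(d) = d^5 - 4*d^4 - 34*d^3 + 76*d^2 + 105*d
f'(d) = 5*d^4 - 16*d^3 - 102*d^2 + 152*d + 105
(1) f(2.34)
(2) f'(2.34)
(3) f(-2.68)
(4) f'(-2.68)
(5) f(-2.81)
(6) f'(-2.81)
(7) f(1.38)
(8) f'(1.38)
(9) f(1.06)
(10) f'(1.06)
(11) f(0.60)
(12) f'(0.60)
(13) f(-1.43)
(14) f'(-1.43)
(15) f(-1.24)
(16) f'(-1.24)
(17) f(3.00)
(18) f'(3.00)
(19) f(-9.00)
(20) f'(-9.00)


(1) = 176.44
(2) = -152.93
(3) = 574.32
(4) = -469.05
(5) = 634.85
(6) = -460.77
(7) = 190.78
(8) = 96.60
(9) = 152.49
(10) = 138.77
(11) = 82.58
(12) = 156.67
(13) = 81.98
(14) = -253.24
(15) = 39.09
(16) = -197.99
(17) = 0.00
(18) = -384.00
(19) = -55296.00
(20) = 34944.00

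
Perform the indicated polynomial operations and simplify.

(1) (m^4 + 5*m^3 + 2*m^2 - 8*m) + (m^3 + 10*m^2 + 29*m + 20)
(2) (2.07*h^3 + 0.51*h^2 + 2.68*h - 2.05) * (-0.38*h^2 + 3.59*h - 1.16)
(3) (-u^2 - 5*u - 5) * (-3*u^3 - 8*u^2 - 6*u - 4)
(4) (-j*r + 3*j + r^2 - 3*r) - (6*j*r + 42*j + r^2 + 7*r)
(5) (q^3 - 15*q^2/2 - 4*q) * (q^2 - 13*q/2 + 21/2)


(1) = m^4 + 6*m^3 + 12*m^2 + 21*m + 20
(2) = -0.7866*h^5 + 7.2375*h^4 - 1.5887*h^3 + 9.8086*h^2 - 10.4683*h + 2.378
(3) = 3*u^5 + 23*u^4 + 61*u^3 + 74*u^2 + 50*u + 20
(4) = -7*j*r - 39*j - 10*r
(5) = q^5 - 14*q^4 + 221*q^3/4 - 211*q^2/4 - 42*q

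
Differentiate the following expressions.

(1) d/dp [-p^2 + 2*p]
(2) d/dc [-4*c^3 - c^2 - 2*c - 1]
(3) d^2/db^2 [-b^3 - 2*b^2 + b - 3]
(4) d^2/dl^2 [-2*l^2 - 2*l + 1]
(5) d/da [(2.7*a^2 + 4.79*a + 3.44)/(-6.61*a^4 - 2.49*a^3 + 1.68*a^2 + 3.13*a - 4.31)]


(1) = 2 - 2*p
(2) = -12*c^2 - 2*c - 2
(3) = -6*b - 4
(4) = -4
(5) = (35.694*a^5 + 101.7087*a^4 + 114.8078*a^3 + 26.1006*a^2 - 34.8324*a - 31.4121)/(43.6921*a^8 + 32.9178*a^7 - 16.0095*a^6 - 49.745*a^5 + 44.2132*a^4 + 31.9806*a^3 - 4.6847*a^2 - 26.9806*a + 18.5761)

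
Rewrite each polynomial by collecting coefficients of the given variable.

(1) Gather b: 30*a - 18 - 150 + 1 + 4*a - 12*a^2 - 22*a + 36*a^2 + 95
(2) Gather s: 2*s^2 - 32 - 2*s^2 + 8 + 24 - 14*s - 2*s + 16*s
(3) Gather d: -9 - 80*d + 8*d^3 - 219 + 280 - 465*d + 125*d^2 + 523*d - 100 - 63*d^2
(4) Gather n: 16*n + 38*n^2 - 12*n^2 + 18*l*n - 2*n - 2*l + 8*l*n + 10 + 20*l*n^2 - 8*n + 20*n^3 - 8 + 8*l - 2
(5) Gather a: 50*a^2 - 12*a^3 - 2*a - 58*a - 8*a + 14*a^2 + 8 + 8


(1) = 24*a^2 + 12*a - 72
(2) = 0
(3) = 8*d^3 + 62*d^2 - 22*d - 48
(4) = 6*l + 20*n^3 + n^2*(20*l + 26) + n*(26*l + 6)
(5) = -12*a^3 + 64*a^2 - 68*a + 16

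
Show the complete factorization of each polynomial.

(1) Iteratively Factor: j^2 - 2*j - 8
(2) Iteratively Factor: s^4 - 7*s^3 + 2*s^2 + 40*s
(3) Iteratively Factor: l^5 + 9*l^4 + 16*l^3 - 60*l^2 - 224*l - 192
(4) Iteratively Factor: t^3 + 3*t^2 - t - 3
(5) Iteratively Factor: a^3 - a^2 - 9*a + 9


(1) = (j - 4)*(j + 2)
(2) = (s + 2)*(s^3 - 9*s^2 + 20*s) = (s - 4)*(s + 2)*(s^2 - 5*s) = s*(s - 4)*(s + 2)*(s - 5)
(3) = (l + 4)*(l^4 + 5*l^3 - 4*l^2 - 44*l - 48) = (l + 2)*(l + 4)*(l^3 + 3*l^2 - 10*l - 24) = (l - 3)*(l + 2)*(l + 4)*(l^2 + 6*l + 8) = (l - 3)*(l + 2)^2*(l + 4)*(l + 4)
(4) = (t + 3)*(t^2 - 1) = (t + 1)*(t + 3)*(t - 1)
(5) = (a - 3)*(a^2 + 2*a - 3) = (a - 3)*(a + 3)*(a - 1)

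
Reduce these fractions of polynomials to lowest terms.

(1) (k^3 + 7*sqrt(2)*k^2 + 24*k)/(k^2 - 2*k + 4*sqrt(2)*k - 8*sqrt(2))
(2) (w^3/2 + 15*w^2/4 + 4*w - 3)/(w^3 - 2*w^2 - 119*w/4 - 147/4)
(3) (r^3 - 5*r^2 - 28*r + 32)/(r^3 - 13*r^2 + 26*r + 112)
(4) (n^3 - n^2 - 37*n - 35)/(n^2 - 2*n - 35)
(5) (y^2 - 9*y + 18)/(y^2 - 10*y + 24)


(1) = (k^2 + 3*sqrt(2)*k)/(k - 2)
(2) = (2*w^3 + 15*w^2 + 16*w - 12)/(4*w^3 - 8*w^2 - 119*w - 147)
(3) = (r^2 + 3*r - 4)/(r^2 - 5*r - 14)
(4) = n + 1
(5) = (y - 3)/(y - 4)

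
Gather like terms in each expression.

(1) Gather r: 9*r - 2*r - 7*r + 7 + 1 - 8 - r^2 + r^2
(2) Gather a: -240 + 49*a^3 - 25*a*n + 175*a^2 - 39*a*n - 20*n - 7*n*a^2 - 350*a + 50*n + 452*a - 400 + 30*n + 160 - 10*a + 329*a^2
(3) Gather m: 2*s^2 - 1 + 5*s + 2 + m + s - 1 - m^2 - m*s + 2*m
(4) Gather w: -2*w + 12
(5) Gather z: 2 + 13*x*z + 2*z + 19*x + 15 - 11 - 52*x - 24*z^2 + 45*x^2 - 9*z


(1) = 0
(2) = 49*a^3 + a^2*(504 - 7*n) + a*(92 - 64*n) + 60*n - 480
(3) = -m^2 + m*(3 - s) + 2*s^2 + 6*s
(4) = 12 - 2*w
(5) = 45*x^2 - 33*x - 24*z^2 + z*(13*x - 7) + 6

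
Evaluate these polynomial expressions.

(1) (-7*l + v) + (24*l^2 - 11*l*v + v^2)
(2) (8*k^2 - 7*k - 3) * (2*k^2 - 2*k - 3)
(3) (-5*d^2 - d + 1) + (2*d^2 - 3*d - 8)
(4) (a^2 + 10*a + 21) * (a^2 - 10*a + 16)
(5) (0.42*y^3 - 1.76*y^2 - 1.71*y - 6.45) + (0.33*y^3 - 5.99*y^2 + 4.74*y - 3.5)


(1) = 24*l^2 - 11*l*v - 7*l + v^2 + v
(2) = 16*k^4 - 30*k^3 - 16*k^2 + 27*k + 9
(3) = -3*d^2 - 4*d - 7
(4) = a^4 - 63*a^2 - 50*a + 336
(5) = 0.75*y^3 - 7.75*y^2 + 3.03*y - 9.95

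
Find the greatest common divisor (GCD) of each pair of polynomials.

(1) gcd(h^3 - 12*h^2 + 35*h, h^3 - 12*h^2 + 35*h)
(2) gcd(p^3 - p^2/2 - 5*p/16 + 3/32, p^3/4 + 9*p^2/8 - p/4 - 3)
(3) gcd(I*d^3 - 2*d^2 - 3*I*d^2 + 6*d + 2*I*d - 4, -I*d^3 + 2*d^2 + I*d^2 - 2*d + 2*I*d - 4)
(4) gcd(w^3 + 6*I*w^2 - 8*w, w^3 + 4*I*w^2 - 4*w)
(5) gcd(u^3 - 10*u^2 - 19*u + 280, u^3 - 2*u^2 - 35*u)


(1) = gcd(h*(h - 7)*(h - 5), h*(h - 7)*(h - 5)) = h^3 - 12*h^2 + 35*h
(2) = 1
(3) = gcd((d - 2)*(d + 2*I)*(I*d - I), (d - 2)*(d + 2*I)*(-I*d - I)) = d^2 + d*(-2 + 2*I) - 4*I
(4) = w^2 + 2*I*w
(5) = gcd((u - 8)*(u - 7)*(u + 5), u*(u - 7)*(u + 5)) = u^2 - 2*u - 35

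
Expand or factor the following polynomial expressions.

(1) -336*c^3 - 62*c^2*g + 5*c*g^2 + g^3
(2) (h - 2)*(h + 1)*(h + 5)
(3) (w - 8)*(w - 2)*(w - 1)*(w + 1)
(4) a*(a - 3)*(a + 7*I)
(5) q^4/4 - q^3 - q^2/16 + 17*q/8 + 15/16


(1) = (-8*c + g)*(6*c + g)*(7*c + g)
(2) = h^3 + 4*h^2 - 7*h - 10
(3) = w^4 - 10*w^3 + 15*w^2 + 10*w - 16
(4) = a^3 - 3*a^2 + 7*I*a^2 - 21*I*a
(5) = (q/2 + 1/4)*(q/2 + 1/2)*(q - 3)*(q - 5/2)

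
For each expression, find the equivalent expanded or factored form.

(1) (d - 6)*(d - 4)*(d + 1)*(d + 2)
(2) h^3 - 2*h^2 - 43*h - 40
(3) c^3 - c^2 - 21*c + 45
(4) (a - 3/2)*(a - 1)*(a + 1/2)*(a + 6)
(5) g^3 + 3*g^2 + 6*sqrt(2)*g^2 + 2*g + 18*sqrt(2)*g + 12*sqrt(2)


(1) = d^4 - 7*d^3 - 4*d^2 + 52*d + 48
(2) = (h - 8)*(h + 1)*(h + 5)
(3) = (c - 3)^2*(c + 5)
(4) = a^4 + 4*a^3 - 47*a^2/4 + 9*a/4 + 9/2
(5) = (g + 1)*(g + 2)*(g + 6*sqrt(2))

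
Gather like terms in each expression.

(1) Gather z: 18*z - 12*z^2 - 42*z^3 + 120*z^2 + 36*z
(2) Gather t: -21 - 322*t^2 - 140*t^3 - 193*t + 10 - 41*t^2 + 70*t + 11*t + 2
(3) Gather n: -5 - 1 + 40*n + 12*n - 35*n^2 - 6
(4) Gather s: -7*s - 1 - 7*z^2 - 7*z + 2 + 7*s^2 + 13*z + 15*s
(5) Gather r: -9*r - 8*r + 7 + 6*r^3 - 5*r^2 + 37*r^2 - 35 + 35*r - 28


(1) = -42*z^3 + 108*z^2 + 54*z
(2) = -140*t^3 - 363*t^2 - 112*t - 9
(3) = -35*n^2 + 52*n - 12
(4) = 7*s^2 + 8*s - 7*z^2 + 6*z + 1
(5) = 6*r^3 + 32*r^2 + 18*r - 56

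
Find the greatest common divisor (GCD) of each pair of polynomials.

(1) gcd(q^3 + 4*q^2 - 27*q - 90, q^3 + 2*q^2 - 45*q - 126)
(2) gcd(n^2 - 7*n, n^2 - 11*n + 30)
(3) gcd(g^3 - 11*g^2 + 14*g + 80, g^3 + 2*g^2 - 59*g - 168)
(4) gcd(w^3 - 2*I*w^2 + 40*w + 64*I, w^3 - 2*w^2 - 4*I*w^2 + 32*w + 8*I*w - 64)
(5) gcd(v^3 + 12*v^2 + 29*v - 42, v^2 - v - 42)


(1) = q^2 + 9*q + 18
(2) = 1
(3) = gcd((g - 8)*(g - 5)*(g + 2), (g - 8)*(g + 3)*(g + 7)) = g - 8
(4) = gcd((w - 8*I)*(w + 2*I)*(w + 4*I), (w - 2)*(w - 8*I)*(w + 4*I)) = w^2 - 4*I*w + 32
(5) = gcd((v - 1)*(v + 6)*(v + 7), (v - 7)*(v + 6)) = v + 6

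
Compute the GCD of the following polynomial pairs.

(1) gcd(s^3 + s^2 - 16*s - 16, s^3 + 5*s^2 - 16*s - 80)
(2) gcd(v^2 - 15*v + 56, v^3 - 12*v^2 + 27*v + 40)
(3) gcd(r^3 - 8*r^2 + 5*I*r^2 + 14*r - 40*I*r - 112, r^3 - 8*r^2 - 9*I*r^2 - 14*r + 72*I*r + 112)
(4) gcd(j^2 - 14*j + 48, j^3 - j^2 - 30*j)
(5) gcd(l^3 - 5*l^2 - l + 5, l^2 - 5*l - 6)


(1) = gcd((s - 4)*(s + 1)*(s + 4), (s - 4)*(s + 4)*(s + 5)) = s^2 - 16
(2) = v - 8
(3) = gcd((r - 8)*(r - 2*I)*(r + 7*I), (r - 8)*(r - 7*I)*(r - 2*I)) = r^2 + r*(-8 - 2*I) + 16*I
(4) = gcd((j - 8)*(j - 6), j*(j - 6)*(j + 5)) = j - 6
(5) = l + 1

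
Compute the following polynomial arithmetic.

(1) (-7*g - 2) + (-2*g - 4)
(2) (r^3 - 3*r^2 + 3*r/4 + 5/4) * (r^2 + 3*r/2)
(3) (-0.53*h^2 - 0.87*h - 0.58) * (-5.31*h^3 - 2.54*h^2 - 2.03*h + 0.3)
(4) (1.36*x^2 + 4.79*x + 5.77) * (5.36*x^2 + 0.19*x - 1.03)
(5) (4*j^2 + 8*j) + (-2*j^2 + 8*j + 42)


(1) = -9*g - 6
(2) = r^5 - 3*r^4/2 - 15*r^3/4 + 19*r^2/8 + 15*r/8
(3) = 2.8143*h^5 + 5.9659*h^4 + 6.3655*h^3 + 3.0803*h^2 + 0.9164*h - 0.174
(4) = 7.2896*x^4 + 25.9328*x^3 + 30.4365*x^2 - 3.8374*x - 5.9431
(5) = 2*j^2 + 16*j + 42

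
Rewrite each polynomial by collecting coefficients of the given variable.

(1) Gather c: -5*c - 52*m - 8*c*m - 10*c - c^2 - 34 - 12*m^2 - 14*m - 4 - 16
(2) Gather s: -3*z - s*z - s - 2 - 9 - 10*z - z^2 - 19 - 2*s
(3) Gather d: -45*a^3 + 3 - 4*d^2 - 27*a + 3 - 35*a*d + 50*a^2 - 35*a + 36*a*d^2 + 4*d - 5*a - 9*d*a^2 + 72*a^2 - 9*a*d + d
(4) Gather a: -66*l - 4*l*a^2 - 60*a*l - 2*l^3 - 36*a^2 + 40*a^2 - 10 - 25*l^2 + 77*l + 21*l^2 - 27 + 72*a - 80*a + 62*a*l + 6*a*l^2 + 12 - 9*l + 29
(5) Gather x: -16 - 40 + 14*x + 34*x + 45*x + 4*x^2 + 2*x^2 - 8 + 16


(1) = -c^2 + c*(-8*m - 15) - 12*m^2 - 66*m - 54
(2) = s*(-z - 3) - z^2 - 13*z - 30
(3) = -45*a^3 + 122*a^2 - 67*a + d^2*(36*a - 4) + d*(-9*a^2 - 44*a + 5) + 6
(4) = a^2*(4 - 4*l) + a*(6*l^2 + 2*l - 8) - 2*l^3 - 4*l^2 + 2*l + 4
(5) = 6*x^2 + 93*x - 48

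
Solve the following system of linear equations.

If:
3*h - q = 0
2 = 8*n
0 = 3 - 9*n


Then:
No Solution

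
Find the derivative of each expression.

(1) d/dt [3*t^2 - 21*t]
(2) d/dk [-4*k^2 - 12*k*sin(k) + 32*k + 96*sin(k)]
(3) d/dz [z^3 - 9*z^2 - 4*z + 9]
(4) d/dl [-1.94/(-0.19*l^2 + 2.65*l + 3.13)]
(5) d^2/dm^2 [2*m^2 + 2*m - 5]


(1) = 6*t - 21
(2) = -12*k*cos(k) - 8*k - 12*sin(k) + 96*cos(k) + 32
(3) = 3*z^2 - 18*z - 4
(4) = (5.141 - 0.7372*l)/(-0.19*l^2 + 2.65*l + 3.13)^2
(5) = 4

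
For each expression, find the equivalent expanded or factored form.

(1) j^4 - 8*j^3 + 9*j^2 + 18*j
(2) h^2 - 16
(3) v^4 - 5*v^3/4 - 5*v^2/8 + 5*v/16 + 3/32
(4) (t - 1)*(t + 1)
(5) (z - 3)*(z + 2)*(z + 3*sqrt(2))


(1) = j*(j - 6)*(j - 3)*(j + 1)
(2) = (h - 4)*(h + 4)
(3) = (v - 3/2)*(v - 1/2)*(v + 1/4)*(v + 1/2)
(4) = t^2 - 1
(5) = z^3 - z^2 + 3*sqrt(2)*z^2 - 6*z - 3*sqrt(2)*z - 18*sqrt(2)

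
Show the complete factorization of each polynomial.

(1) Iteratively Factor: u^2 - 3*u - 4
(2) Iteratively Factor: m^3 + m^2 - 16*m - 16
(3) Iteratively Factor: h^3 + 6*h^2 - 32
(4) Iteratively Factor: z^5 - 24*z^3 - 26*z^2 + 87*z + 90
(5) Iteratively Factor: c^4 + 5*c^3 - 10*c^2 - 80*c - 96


(1) = (u + 1)*(u - 4)
(2) = (m + 1)*(m^2 - 16) = (m + 1)*(m + 4)*(m - 4)
(3) = (h - 2)*(h^2 + 8*h + 16) = (h - 2)*(h + 4)*(h + 4)
(4) = (z + 3)*(z^4 - 3*z^3 - 15*z^2 + 19*z + 30) = (z + 3)^2*(z^3 - 6*z^2 + 3*z + 10) = (z + 1)*(z + 3)^2*(z^2 - 7*z + 10) = (z - 2)*(z + 1)*(z + 3)^2*(z - 5)
(5) = (c - 4)*(c^3 + 9*c^2 + 26*c + 24) = (c - 4)*(c + 2)*(c^2 + 7*c + 12) = (c - 4)*(c + 2)*(c + 4)*(c + 3)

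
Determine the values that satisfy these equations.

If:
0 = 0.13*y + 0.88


Then:
y = -6.77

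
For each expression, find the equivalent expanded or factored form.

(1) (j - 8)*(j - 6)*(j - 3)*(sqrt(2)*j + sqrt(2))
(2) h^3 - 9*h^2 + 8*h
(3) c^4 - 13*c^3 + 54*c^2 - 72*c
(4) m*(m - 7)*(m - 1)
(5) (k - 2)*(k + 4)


(1) = sqrt(2)*j^4 - 16*sqrt(2)*j^3 + 73*sqrt(2)*j^2 - 54*sqrt(2)*j - 144*sqrt(2)
(2) = h*(h - 8)*(h - 1)
(3) = c*(c - 6)*(c - 4)*(c - 3)
(4) = m^3 - 8*m^2 + 7*m
(5) = k^2 + 2*k - 8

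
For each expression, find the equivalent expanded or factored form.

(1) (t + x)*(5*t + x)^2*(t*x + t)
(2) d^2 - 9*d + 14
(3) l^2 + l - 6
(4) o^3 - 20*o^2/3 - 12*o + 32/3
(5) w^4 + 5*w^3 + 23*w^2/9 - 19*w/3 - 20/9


(1) = 25*t^4*x + 25*t^4 + 35*t^3*x^2 + 35*t^3*x + 11*t^2*x^3 + 11*t^2*x^2 + t*x^4 + t*x^3
(2) = (d - 7)*(d - 2)
(3) = (l - 2)*(l + 3)
(4) = (o - 8)*(o - 2/3)*(o + 2)
(5) = (w - 1)*(w + 1/3)*(w + 5/3)*(w + 4)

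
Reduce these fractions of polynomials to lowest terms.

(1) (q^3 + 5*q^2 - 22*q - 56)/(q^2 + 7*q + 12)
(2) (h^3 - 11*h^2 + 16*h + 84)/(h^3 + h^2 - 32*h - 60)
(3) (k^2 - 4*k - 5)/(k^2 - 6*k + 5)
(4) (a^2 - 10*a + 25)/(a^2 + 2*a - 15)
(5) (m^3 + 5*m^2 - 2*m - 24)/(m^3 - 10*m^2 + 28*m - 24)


(1) = (q^3 + 5*q^2 - 22*q - 56)/(q^2 + 7*q + 12)
(2) = (h - 7)/(h + 5)
(3) = (k + 1)/(k - 1)
(4) = (a^2 - 10*a + 25)/(a^2 + 2*a - 15)
(5) = (m^2 + 7*m + 12)/(m^2 - 8*m + 12)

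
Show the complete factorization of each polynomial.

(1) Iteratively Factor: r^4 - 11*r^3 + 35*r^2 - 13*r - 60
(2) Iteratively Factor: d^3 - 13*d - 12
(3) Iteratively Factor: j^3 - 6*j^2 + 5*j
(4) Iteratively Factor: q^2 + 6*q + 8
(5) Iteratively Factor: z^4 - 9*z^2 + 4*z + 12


(1) = (r - 3)*(r^3 - 8*r^2 + 11*r + 20) = (r - 3)*(r + 1)*(r^2 - 9*r + 20) = (r - 4)*(r - 3)*(r + 1)*(r - 5)
(2) = (d - 4)*(d^2 + 4*d + 3) = (d - 4)*(d + 3)*(d + 1)
(3) = (j - 1)*(j^2 - 5*j) = j*(j - 1)*(j - 5)
(4) = (q + 4)*(q + 2)
(5) = (z + 1)*(z^3 - z^2 - 8*z + 12) = (z + 1)*(z + 3)*(z^2 - 4*z + 4) = (z - 2)*(z + 1)*(z + 3)*(z - 2)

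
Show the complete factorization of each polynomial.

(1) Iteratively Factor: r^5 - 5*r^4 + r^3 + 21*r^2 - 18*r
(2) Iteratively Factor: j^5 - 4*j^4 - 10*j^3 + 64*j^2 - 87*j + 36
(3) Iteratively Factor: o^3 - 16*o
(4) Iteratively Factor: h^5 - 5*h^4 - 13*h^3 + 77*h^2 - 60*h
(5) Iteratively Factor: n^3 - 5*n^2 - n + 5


(1) = (r + 2)*(r^4 - 7*r^3 + 15*r^2 - 9*r) = (r - 3)*(r + 2)*(r^3 - 4*r^2 + 3*r) = (r - 3)^2*(r + 2)*(r^2 - r) = (r - 3)^2*(r - 1)*(r + 2)*(r)
(2) = (j - 1)*(j^4 - 3*j^3 - 13*j^2 + 51*j - 36) = (j - 3)*(j - 1)*(j^3 - 13*j + 12) = (j - 3)*(j - 1)^2*(j^2 + j - 12) = (j - 3)^2*(j - 1)^2*(j + 4)
(3) = (o)*(o^2 - 16) = o*(o - 4)*(o + 4)
(4) = (h - 3)*(h^4 - 2*h^3 - 19*h^2 + 20*h) = h*(h - 3)*(h^3 - 2*h^2 - 19*h + 20) = h*(h - 5)*(h - 3)*(h^2 + 3*h - 4) = h*(h - 5)*(h - 3)*(h - 1)*(h + 4)
(5) = (n - 5)*(n^2 - 1) = (n - 5)*(n + 1)*(n - 1)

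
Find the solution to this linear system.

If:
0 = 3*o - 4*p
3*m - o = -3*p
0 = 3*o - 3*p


Then:
m = 0
o = 0
p = 0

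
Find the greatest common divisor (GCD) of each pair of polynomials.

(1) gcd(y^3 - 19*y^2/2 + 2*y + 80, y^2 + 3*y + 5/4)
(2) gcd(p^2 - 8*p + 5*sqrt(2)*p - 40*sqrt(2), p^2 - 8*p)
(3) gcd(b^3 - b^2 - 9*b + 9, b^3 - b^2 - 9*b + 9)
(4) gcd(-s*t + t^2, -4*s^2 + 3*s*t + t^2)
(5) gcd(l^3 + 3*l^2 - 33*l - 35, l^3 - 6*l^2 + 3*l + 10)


(1) = y + 5/2
(2) = p - 8
(3) = gcd((b - 3)*(b - 1)*(b + 3), (b - 3)*(b - 1)*(b + 3)) = b^3 - b^2 - 9*b + 9
(4) = s - t
(5) = gcd((l - 5)*(l + 1)*(l + 7), (l - 5)*(l - 2)*(l + 1)) = l^2 - 4*l - 5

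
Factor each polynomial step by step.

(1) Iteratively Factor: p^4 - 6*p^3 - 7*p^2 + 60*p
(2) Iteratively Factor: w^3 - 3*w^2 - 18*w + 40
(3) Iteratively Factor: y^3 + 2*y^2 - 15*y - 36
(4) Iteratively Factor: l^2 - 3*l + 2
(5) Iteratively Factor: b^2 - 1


(1) = (p - 5)*(p^3 - p^2 - 12*p) = p*(p - 5)*(p^2 - p - 12) = p*(p - 5)*(p - 4)*(p + 3)
(2) = (w - 2)*(w^2 - w - 20) = (w - 5)*(w - 2)*(w + 4)
(3) = (y + 3)*(y^2 - y - 12) = (y - 4)*(y + 3)*(y + 3)
(4) = (l - 2)*(l - 1)
(5) = (b + 1)*(b - 1)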